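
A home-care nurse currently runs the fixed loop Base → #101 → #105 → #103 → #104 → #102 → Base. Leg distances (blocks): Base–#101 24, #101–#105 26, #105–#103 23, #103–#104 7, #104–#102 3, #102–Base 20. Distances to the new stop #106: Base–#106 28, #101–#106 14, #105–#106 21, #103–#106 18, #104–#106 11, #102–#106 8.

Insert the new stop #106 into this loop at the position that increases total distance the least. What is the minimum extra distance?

Insertion cost between consecutive stops i–j is d(i,#106) + d(#106,j) − d(i,j):
  between Base and #101: 28 + 14 − 24 = 18
  between #101 and #105: 14 + 21 − 26 = 9
  between #105 and #103: 21 + 18 − 23 = 16
  between #103 and #104: 18 + 11 − 7 = 22
  between #104 and #102: 11 + 8 − 3 = 16
  between #102 and Base: 8 + 28 − 20 = 16
Cheapest insertion is between #101 and #105, adding 9.
New total = 103 + 9 = 112.

Minimum extra distance: 9 blocks, inserting #106 between #101 and #105.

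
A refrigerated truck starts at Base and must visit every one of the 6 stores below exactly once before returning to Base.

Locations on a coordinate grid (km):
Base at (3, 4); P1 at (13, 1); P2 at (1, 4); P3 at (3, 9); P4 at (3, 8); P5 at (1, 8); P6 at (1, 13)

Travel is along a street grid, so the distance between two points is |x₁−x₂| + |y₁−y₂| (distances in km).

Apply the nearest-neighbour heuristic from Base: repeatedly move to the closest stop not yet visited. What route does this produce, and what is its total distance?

From Base: distances to unvisited — P2=2, P4=4, P3=5, P5=6, P6=11, P1=13. Nearest is P2 (2).
From P2: distances to unvisited — P5=4, P4=6, P3=7, P6=9, P1=15. Nearest is P5 (4).
From P5: distances to unvisited — P4=2, P3=3, P6=5, P1=19. Nearest is P4 (2).
From P4: distances to unvisited — P3=1, P6=7, P1=17. Nearest is P3 (1).
From P3: distances to unvisited — P6=6, P1=18. Nearest is P6 (6).
From P6: distances to unvisited — P1=24. Nearest is P1 (24).
Return P1→Base: 13.
Total = 2 + 4 + 2 + 1 + 6 + 24 + 13 = 52.

Nearest-neighbour total = 52 km; route Base → P2 → P5 → P4 → P3 → P6 → P1 → Base.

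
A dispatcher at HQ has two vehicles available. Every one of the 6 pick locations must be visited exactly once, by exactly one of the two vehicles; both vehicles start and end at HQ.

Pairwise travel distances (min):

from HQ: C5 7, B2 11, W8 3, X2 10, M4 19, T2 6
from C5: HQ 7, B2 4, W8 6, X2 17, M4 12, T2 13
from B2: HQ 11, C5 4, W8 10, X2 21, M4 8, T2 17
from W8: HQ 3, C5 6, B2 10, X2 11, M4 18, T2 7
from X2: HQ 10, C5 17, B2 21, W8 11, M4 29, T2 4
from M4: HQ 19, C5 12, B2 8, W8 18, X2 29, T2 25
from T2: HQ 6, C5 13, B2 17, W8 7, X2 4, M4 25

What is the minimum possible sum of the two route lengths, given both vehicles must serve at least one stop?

Minimum combined distance: 60 min.

There are 2^5 − 1 = 31 ways to divide the 6 stops into two non-empty groups. For each, the best each vehicle can do is its own shortest tour through its group:
  {C5} + {B2, W8, X2, M4, T2}: 14 + 58 = 72
  {B2} + {C5, W8, X2, M4, T2}: 22 + 58 = 80
  {C5, B2} + {W8, X2, M4, T2}: 22 + 58 = 80
  {W8} + {C5, B2, X2, M4, T2}: 6 + 58 = 64
  {C5, W8} + {B2, X2, M4, T2}: 16 + 58 = 74
  {B2, W8} + {C5, X2, M4, T2}: 24 + 58 = 82
  … (31 splits in total)
  {C5, B2, W8, M4} + {X2, T2}: 40 + 20 = 60  ← best
Best: vehicle 1 HQ → C5 → B2 → M4 → W8 → HQ = 40; vehicle 2 HQ → X2 → T2 → HQ = 20; combined 60.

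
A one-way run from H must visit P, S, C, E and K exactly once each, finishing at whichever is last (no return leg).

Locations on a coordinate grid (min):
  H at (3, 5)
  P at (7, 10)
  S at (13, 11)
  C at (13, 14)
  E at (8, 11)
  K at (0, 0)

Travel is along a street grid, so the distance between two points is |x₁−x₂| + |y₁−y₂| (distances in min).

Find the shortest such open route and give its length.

There are 5! = 120 possible orderings.
H - P - S - C - E - K: 9+7+3+8+19 = 46
H - P - S - C - K - E: 9+7+3+27+19 = 65
H - P - S - E - C - K: 9+7+5+8+27 = 56
H - P - S - E - K - C: 9+7+5+19+27 = 67
H - P - S - K - C - E: 9+7+24+27+8 = 75
H - P - S - K - E - C: 9+7+24+19+8 = 67
H - P - C - S - E - K: 9+10+3+5+19 = 46
H - P - C - S - K - E: 9+10+3+24+19 = 65
H - P - C - E - S - K: 9+10+8+5+24 = 56
H - P - C - E - K - S: 9+10+8+19+24 = 70
H - P - C - K - S - E: 9+10+27+24+5 = 75
H - P - C - K - E - S: 9+10+27+19+5 = 70
H - P - E - S - C - K: 9+2+5+3+27 = 46
H - P - E - S - K - C: 9+2+5+24+27 = 67
… (106 more)
H - K - P - E - S - C: 8+17+2+5+3 = 35  ← best
The minimum is 35.
One shortest path: H → K → P → E → S → C.

Minimum one-way distance = 35 min.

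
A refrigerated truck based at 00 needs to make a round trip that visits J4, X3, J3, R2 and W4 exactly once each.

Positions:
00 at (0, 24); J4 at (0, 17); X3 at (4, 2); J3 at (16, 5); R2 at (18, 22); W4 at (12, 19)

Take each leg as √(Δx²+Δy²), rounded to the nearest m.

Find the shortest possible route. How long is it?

Shortest round trip = 72 m.

There are 60 distinct closed tours to check (reversals are equivalent).
00 - J4 - X3 - J3 - R2 - W4 - 00: 7+16+12+17+7+13 = 72
00 - J4 - X3 - J3 - W4 - R2 - 00: 7+16+12+15+7+18 = 75
00 - J4 - X3 - R2 - J3 - W4 - 00: 7+16+24+17+15+13 = 92
00 - J4 - X3 - R2 - W4 - J3 - 00: 7+16+24+7+15+25 = 94
00 - J4 - X3 - W4 - J3 - R2 - 00: 7+16+19+15+17+18 = 92
00 - J4 - X3 - W4 - R2 - J3 - 00: 7+16+19+7+17+25 = 91
00 - J4 - J3 - X3 - R2 - W4 - 00: 7+20+12+24+7+13 = 83
00 - J4 - J3 - X3 - W4 - R2 - 00: 7+20+12+19+7+18 = 83
00 - J4 - J3 - R2 - X3 - W4 - 00: 7+20+17+24+19+13 = 100
00 - J4 - J3 - R2 - W4 - X3 - 00: 7+20+17+7+19+22 = 92
00 - J4 - J3 - W4 - X3 - R2 - 00: 7+20+15+19+24+18 = 103
00 - J4 - J3 - W4 - R2 - X3 - 00: 7+20+15+7+24+22 = 95
00 - J4 - R2 - X3 - J3 - W4 - 00: 7+19+24+12+15+13 = 90
00 - J4 - R2 - X3 - W4 - J3 - 00: 7+19+24+19+15+25 = 109
… (46 more)
The minimum is 72.
One optimal route: 00 → J4 → X3 → J3 → R2 → W4 → 00 (or its reverse).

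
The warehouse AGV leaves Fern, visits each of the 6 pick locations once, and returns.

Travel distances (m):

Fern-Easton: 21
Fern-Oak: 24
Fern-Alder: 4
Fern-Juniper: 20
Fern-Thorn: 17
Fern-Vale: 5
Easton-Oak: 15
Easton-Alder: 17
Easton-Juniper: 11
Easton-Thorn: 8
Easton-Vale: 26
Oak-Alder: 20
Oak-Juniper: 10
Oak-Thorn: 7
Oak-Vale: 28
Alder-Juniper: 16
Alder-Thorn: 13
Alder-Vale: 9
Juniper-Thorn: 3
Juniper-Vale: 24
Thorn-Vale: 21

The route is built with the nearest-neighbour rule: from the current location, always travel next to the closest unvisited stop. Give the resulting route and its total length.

Nearest-neighbour total = 83 m; route Fern → Alder → Vale → Thorn → Juniper → Oak → Easton → Fern.

At Fern the remaining stops are Alder 4, Vale 5, Thorn 17, Juniper 20, Easton 21, Oak 24; go to Alder.
At Alder the remaining stops are Vale 9, Thorn 13, Juniper 16, Easton 17, Oak 20; go to Vale.
At Vale the remaining stops are Thorn 21, Juniper 24, Easton 26, Oak 28; go to Thorn.
At Thorn the remaining stops are Juniper 3, Oak 7, Easton 8; go to Juniper.
At Juniper the remaining stops are Oak 10, Easton 11; go to Oak.
At Oak the remaining stops are Easton 15; go to Easton.
Return Easton→Fern: 21.
Total = 4 + 9 + 21 + 3 + 10 + 15 + 21 = 83.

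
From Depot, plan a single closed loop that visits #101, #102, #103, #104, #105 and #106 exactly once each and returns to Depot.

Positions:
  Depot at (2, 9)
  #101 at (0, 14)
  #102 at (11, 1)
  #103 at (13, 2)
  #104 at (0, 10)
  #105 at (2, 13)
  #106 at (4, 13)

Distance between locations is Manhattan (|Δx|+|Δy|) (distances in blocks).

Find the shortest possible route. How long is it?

Minimum total distance: 52 blocks.

With 6 stops there are 6!/2 = 360 distinct round trips (a route and its reverse cost the same).
Depot→#101→#102→#103→#104→#105→#106→Depot: 7+24+3+21+5+2+6 = 68
Depot→#101→#102→#103→#104→#106→#105→Depot: 7+24+3+21+7+2+4 = 68
Depot→#101→#102→#103→#105→#104→#106→Depot: 7+24+3+22+5+7+6 = 74
Depot→#101→#102→#103→#105→#106→#104→Depot: 7+24+3+22+2+7+3 = 68
Depot→#101→#102→#103→#106→#104→#105→Depot: 7+24+3+20+7+5+4 = 70
Depot→#101→#102→#103→#106→#105→#104→Depot: 7+24+3+20+2+5+3 = 64
Depot→#101→#102→#104→#103→#105→#106→Depot: 7+24+20+21+22+2+6 = 102
Depot→#101→#102→#104→#103→#106→#105→Depot: 7+24+20+21+20+2+4 = 98
… (352 more)
Depot→#102→#103→#106→#105→#101→#104→Depot: 17+3+20+2+3+4+3 = 52  ← best
The minimum is 52.
One optimal route: Depot → #102 → #103 → #106 → #105 → #101 → #104 → Depot (or its reverse).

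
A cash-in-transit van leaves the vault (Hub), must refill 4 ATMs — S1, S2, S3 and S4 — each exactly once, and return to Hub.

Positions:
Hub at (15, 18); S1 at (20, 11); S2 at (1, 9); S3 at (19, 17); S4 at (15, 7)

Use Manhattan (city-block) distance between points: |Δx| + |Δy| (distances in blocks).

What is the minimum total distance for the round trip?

Shortest round trip = 60 blocks.

With 4 stops there are 4!/2 = 12 distinct round trips (a route and its reverse cost the same).
Hub→S1→S2→S3→S4→Hub: 12+21+26+14+11 = 84
Hub→S1→S2→S4→S3→Hub: 12+21+16+14+5 = 68
Hub→S1→S3→S2→S4→Hub: 12+7+26+16+11 = 72
Hub→S1→S3→S4→S2→Hub: 12+7+14+16+23 = 72
Hub→S1→S4→S2→S3→Hub: 12+9+16+26+5 = 68
Hub→S1→S4→S3→S2→Hub: 12+9+14+26+23 = 84
Hub→S2→S1→S3→S4→Hub: 23+21+7+14+11 = 76
Hub→S2→S1→S4→S3→Hub: 23+21+9+14+5 = 72
Hub→S2→S3→S1→S4→Hub: 23+26+7+9+11 = 76
Hub→S2→S4→S1→S3→Hub: 23+16+9+7+5 = 60
Hub→S3→S1→S2→S4→Hub: 5+7+21+16+11 = 60
Hub→S3→S2→S1→S4→Hub: 5+26+21+9+11 = 72
The minimum is 60.
One optimal route: Hub → S2 → S4 → S1 → S3 → Hub (or its reverse).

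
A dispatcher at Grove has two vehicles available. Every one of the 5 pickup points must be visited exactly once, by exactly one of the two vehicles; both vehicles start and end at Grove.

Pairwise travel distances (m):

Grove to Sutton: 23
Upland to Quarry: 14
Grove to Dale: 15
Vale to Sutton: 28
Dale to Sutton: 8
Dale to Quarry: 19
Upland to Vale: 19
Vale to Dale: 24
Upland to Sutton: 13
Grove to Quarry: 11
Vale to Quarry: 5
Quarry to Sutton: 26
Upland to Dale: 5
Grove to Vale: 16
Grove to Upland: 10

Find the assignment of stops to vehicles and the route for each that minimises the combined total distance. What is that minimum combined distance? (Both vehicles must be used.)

Check every non-empty split of the stops between the two vehicles; for each half take its own optimal tour:
  {Upland} + {Vale, Dale, Quarry, Sutton}: 20 + 67 = 87
  {Vale} + {Upland, Dale, Quarry, Sutton}: 32 + 60 = 92
  {Upland, Vale} + {Dale, Quarry, Sutton}: 45 + 60 = 105
  {Dale} + {Upland, Vale, Quarry, Sutton}: 30 + 67 = 97
  {Upland, Dale} + {Vale, Quarry, Sutton}: 30 + 67 = 97
  {Vale, Dale} + {Upland, Quarry, Sutton}: 55 + 60 = 115
  … (15 splits in total)
  {Vale, Quarry} + {Upland, Dale, Sutton}: 32 + 46 = 78  ← best
Best: vehicle 1 Grove → Vale → Quarry → Grove = 32; vehicle 2 Grove → Upland → Dale → Sutton → Grove = 46; combined 78.

78 m — the smallest possible combined total.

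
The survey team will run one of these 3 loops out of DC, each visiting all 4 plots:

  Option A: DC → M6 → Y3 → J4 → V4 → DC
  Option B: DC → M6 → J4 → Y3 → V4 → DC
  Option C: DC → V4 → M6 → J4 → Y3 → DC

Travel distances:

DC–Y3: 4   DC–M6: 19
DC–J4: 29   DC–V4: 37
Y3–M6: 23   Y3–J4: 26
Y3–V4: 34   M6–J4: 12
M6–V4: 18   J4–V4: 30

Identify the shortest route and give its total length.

97 — Option C is the shortest.

Option A: 19 + 23 + 26 + 30 + 37 = 135
Option B: 19 + 12 + 26 + 34 + 37 = 128
Option C: 37 + 18 + 12 + 26 + 4 = 97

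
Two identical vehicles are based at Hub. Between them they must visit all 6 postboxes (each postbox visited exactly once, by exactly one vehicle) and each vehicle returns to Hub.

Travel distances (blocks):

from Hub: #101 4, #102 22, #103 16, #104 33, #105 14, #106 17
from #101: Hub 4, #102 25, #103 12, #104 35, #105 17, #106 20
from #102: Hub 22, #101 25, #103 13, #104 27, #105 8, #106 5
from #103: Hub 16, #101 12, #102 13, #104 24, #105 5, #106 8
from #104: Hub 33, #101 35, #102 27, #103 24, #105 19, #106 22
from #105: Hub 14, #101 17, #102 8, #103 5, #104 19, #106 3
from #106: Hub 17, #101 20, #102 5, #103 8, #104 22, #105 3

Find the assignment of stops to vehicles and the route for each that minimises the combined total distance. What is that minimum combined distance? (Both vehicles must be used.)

There are 2^5 − 1 = 31 ways to divide the 6 stops into two non-empty groups. For each, the best each vehicle can do is its own shortest tour through its group:
  {#101} + {#102, #103, #104, #105, #106}: 8 + 89 = 97
  {#102} + {#101, #103, #104, #105, #106}: 44 + 79 = 123
  {#101, #102} + {#103, #104, #105, #106}: 51 + 79 = 130
  {#103} + {#101, #102, #104, #105, #106}: 32 + 88 = 120
  {#101, #103} + {#102, #104, #105, #106}: 32 + 82 = 114
  {#102, #103} + {#101, #104, #105, #106}: 51 + 78 = 129
  … (31 splits in total)
Best: vehicle 1 Hub → #101 → Hub = 8; vehicle 2 Hub → #102 → #106 → #104 → #105 → #103 → Hub = 89; combined 97.

Minimum combined distance: 97 blocks.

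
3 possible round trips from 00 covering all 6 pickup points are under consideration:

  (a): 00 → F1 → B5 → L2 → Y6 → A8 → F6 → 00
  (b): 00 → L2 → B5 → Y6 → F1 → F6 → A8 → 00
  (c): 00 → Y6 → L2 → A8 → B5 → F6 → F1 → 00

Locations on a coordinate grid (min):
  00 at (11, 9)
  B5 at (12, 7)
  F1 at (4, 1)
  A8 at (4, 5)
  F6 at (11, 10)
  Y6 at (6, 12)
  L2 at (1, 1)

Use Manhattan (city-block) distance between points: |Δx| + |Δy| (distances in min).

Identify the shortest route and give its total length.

(a): 15 + 14 + 17 + 16 + 9 + 12 + 1 = 84
(b): 18 + 17 + 11 + 13 + 16 + 12 + 11 = 98
(c): 8 + 16 + 7 + 10 + 4 + 16 + 15 = 76

Shortest is (c), total 76 min.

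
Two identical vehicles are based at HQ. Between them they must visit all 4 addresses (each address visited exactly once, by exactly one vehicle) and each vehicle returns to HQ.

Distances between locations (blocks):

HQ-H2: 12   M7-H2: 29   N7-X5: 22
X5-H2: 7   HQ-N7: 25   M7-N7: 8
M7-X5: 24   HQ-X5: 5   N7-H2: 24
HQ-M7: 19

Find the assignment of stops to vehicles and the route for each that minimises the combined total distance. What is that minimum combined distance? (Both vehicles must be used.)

There are 2^3 − 1 = 7 ways to divide the 4 stops into two non-empty groups. For each, the best each vehicle can do is its own shortest tour through its group:
  {M7} + {N7, X5, H2}: 38 + 61 = 99
  {N7} + {M7, X5, H2}: 50 + 60 = 110
  {M7, N7} + {X5, H2}: 52 + 24 = 76
  {X5} + {M7, N7, H2}: 10 + 63 = 73
  {M7, X5} + {N7, H2}: 48 + 61 = 109
  {N7, X5} + {M7, H2}: 52 + 60 = 112
  … (7 splits in total)
Best: vehicle 1 HQ → X5 → HQ = 10; vehicle 2 HQ → M7 → N7 → H2 → HQ = 63; combined 73.

73 blocks — the smallest possible combined total.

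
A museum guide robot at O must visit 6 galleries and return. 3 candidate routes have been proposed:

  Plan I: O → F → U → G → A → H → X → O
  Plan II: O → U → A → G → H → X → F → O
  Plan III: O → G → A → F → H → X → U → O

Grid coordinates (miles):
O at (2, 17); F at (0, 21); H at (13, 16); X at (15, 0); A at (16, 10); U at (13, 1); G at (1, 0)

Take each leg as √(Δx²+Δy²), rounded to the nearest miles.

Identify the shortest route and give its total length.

Plan I: 4 + 24 + 12 + 18 + 7 + 16 + 21 = 102
Plan II: 19 + 9 + 18 + 20 + 16 + 26 + 4 = 112
Plan III: 17 + 18 + 19 + 14 + 16 + 2 + 19 = 105

102 miles — Plan I is the shortest.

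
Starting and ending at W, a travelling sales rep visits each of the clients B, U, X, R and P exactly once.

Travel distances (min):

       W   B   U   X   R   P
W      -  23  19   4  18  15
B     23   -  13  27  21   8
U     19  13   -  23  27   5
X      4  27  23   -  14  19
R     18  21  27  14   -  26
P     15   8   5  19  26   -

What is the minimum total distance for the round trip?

There are 60 distinct closed tours to check (reversals are equivalent).
W → B → U → X → R → P → W: 23+13+23+14+26+15 = 114
W → B → U → X → P → R → W: 23+13+23+19+26+18 = 122
W → B → U → R → X → P → W: 23+13+27+14+19+15 = 111
W → B → U → R → P → X → W: 23+13+27+26+19+4 = 112
W → B → U → P → X → R → W: 23+13+5+19+14+18 = 92
W → B → U → P → R → X → W: 23+13+5+26+14+4 = 85
W → B → X → U → R → P → W: 23+27+23+27+26+15 = 141
W → B → X → U → P → R → W: 23+27+23+5+26+18 = 122
W → B → X → R → U → P → W: 23+27+14+27+5+15 = 111
W → B → X → R → P → U → W: 23+27+14+26+5+19 = 114
W → B → X → P → U → R → W: 23+27+19+5+27+18 = 119
W → B → X → P → R → U → W: 23+27+19+26+27+19 = 141
W → B → R → U → X → P → W: 23+21+27+23+19+15 = 128
W → B → R → U → P → X → W: 23+21+27+5+19+4 = 99
… (46 more)
W → U → P → B → R → X → W: 19+5+8+21+14+4 = 71  ← best
The minimum is 71.
One optimal route: W → U → P → B → R → X → W (or its reverse).

Shortest round trip = 71 min.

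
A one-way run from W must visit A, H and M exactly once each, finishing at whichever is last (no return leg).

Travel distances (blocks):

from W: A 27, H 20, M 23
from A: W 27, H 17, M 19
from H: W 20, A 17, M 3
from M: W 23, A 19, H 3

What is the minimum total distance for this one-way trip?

There are 3! = 6 possible orderings.
W → A → H → M: 27+17+3 = 47
W → A → M → H: 27+19+3 = 49
W → H → A → M: 20+17+19 = 56
W → H → M → A: 20+3+19 = 42
W → M → A → H: 23+19+17 = 59
W → M → H → A: 23+3+17 = 43
The minimum is 42.
One shortest path: W → H → M → A.

Minimum one-way distance = 42 blocks.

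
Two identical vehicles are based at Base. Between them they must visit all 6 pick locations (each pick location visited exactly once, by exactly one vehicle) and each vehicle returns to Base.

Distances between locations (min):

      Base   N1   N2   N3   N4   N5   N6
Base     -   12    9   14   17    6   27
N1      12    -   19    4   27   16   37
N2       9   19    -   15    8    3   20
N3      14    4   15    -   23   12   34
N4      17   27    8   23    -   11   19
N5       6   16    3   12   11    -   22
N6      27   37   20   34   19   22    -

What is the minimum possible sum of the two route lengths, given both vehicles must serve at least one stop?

Check every non-empty split of the stops between the two vehicles; for each half take its own optimal tour:
  {N1} + {N2, N3, N4, N5, N6}: 24 + 83 = 107
  {N2} + {N1, N3, N4, N5, N6}: 18 + 85 = 103
  {N1, N2} + {N3, N4, N5, N6}: 40 + 83 = 123
  {N3} + {N1, N2, N4, N5, N6}: 28 + 85 = 113
  {N1, N3} + {N2, N4, N5, N6}: 30 + 63 = 93
  {N2, N3} + {N1, N4, N5, N6}: 38 + 85 = 123
  … (31 splits in total)
Best: vehicle 1 Base → N1 → N3 → Base = 30; vehicle 2 Base → N5 → N2 → N4 → N6 → Base = 63; combined 93.

93 min — the smallest possible combined total.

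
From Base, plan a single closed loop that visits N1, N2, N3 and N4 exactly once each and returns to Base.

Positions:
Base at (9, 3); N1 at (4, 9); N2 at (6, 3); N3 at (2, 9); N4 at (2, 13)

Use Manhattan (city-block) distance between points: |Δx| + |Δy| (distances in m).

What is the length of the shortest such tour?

Shortest round trip = 34 m.

Base→N1→N2→N3→N4→Base: 11+8+10+4+17 = 50
Base→N1→N2→N4→N3→Base: 11+8+14+4+13 = 50
Base→N1→N3→N2→N4→Base: 11+2+10+14+17 = 54
Base→N1→N3→N4→N2→Base: 11+2+4+14+3 = 34
Base→N1→N4→N2→N3→Base: 11+6+14+10+13 = 54
Base→N1→N4→N3→N2→Base: 11+6+4+10+3 = 34
Base→N2→N1→N3→N4→Base: 3+8+2+4+17 = 34
Base→N2→N1→N4→N3→Base: 3+8+6+4+13 = 34
Base→N2→N3→N1→N4→Base: 3+10+2+6+17 = 38
Base→N2→N4→N1→N3→Base: 3+14+6+2+13 = 38
Base→N3→N1→N2→N4→Base: 13+2+8+14+17 = 54
Base→N3→N2→N1→N4→Base: 13+10+8+6+17 = 54
The minimum is 34.
One optimal route: Base → N1 → N3 → N4 → N2 → Base (or its reverse).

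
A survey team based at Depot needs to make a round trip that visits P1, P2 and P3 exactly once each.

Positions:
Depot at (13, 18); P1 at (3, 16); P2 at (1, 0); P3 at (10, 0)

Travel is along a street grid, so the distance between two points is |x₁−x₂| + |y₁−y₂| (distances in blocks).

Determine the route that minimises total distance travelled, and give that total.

60 blocks — the shortest possible round trip.

There are 3 distinct closed tours to check (reversals are equivalent).
Depot-P1-P2-P3-Depot: 12+18+9+21 = 60
Depot-P1-P3-P2-Depot: 12+23+9+30 = 74
Depot-P2-P1-P3-Depot: 30+18+23+21 = 92
The minimum is 60.
One optimal route: Depot → P1 → P2 → P3 → Depot (or its reverse).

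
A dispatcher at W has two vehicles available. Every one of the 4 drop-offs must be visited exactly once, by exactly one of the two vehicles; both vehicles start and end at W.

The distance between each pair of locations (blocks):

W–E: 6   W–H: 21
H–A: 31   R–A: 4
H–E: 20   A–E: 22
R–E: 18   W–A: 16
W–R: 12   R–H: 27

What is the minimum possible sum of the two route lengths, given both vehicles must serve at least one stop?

Check every non-empty split of the stops between the two vehicles; for each half take its own optimal tour:
  {R} + {H, A, E}: 24 + 73 = 97
  {H} + {R, A, E}: 42 + 44 = 86
  {R, H} + {A, E}: 60 + 44 = 104
  {A} + {R, H, E}: 32 + 65 = 97
  {R, A} + {H, E}: 32 + 47 = 79
  {H, A} + {R, E}: 68 + 36 = 104
  … (7 splits in total)
Best: vehicle 1 W → R → A → W = 32; vehicle 2 W → H → E → W = 47; combined 79.

Minimum combined distance: 79 blocks.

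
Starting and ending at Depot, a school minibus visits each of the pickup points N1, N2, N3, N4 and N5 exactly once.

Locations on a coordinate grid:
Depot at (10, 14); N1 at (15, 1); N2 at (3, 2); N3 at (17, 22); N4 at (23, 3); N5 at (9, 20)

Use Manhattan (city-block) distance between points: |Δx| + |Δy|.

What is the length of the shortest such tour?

There are 60 distinct closed tours to check (reversals are equivalent).
Depot-N1-N2-N3-N4-N5-Depot: 18+13+34+25+31+7 = 128
Depot-N1-N2-N3-N5-N4-Depot: 18+13+34+10+31+24 = 130
Depot-N1-N2-N4-N3-N5-Depot: 18+13+21+25+10+7 = 94
Depot-N1-N2-N4-N5-N3-Depot: 18+13+21+31+10+15 = 108
Depot-N1-N2-N5-N3-N4-Depot: 18+13+24+10+25+24 = 114
Depot-N1-N2-N5-N4-N3-Depot: 18+13+24+31+25+15 = 126
Depot-N1-N3-N2-N4-N5-Depot: 18+23+34+21+31+7 = 134
Depot-N1-N3-N2-N5-N4-Depot: 18+23+34+24+31+24 = 154
Depot-N1-N3-N4-N2-N5-Depot: 18+23+25+21+24+7 = 118
Depot-N1-N3-N4-N5-N2-Depot: 18+23+25+31+24+19 = 140
Depot-N1-N3-N5-N2-N4-Depot: 18+23+10+24+21+24 = 120
Depot-N1-N3-N5-N4-N2-Depot: 18+23+10+31+21+19 = 122
Depot-N1-N4-N2-N3-N5-Depot: 18+10+21+34+10+7 = 100
Depot-N1-N4-N2-N5-N3-Depot: 18+10+21+24+10+15 = 98
… (46 more)
Depot-N2-N1-N4-N3-N5-Depot: 19+13+10+25+10+7 = 84  ← best
The minimum is 84.
One optimal route: Depot → N2 → N1 → N4 → N3 → N5 → Depot (or its reverse).

Shortest round trip = 84.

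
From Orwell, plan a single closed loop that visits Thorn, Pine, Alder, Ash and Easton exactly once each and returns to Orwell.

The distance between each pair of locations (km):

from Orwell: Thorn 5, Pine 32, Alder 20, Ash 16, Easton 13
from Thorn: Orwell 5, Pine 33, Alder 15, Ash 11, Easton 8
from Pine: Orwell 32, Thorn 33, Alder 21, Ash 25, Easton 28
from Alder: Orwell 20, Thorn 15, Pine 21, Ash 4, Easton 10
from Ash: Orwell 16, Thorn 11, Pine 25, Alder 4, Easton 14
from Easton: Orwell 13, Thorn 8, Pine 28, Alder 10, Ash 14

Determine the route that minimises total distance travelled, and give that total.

With 5 stops there are 5!/2 = 60 distinct round trips (a route and its reverse cost the same).
Orwell → Thorn → Pine → Alder → Ash → Easton → Orwell: 5+33+21+4+14+13 = 90
Orwell → Thorn → Pine → Alder → Easton → Ash → Orwell: 5+33+21+10+14+16 = 99
Orwell → Thorn → Pine → Ash → Alder → Easton → Orwell: 5+33+25+4+10+13 = 90
Orwell → Thorn → Pine → Ash → Easton → Alder → Orwell: 5+33+25+14+10+20 = 107
Orwell → Thorn → Pine → Easton → Alder → Ash → Orwell: 5+33+28+10+4+16 = 96
Orwell → Thorn → Pine → Easton → Ash → Alder → Orwell: 5+33+28+14+4+20 = 104
Orwell → Thorn → Alder → Pine → Ash → Easton → Orwell: 5+15+21+25+14+13 = 93
Orwell → Thorn → Alder → Pine → Easton → Ash → Orwell: 5+15+21+28+14+16 = 99
Orwell → Thorn → Alder → Ash → Pine → Easton → Orwell: 5+15+4+25+28+13 = 90
Orwell → Thorn → Alder → Ash → Easton → Pine → Orwell: 5+15+4+14+28+32 = 98
Orwell → Thorn → Alder → Easton → Pine → Ash → Orwell: 5+15+10+28+25+16 = 99
Orwell → Thorn → Alder → Easton → Ash → Pine → Orwell: 5+15+10+14+25+32 = 101
Orwell → Thorn → Ash → Pine → Alder → Easton → Orwell: 5+11+25+21+10+13 = 85
Orwell → Thorn → Ash → Pine → Easton → Alder → Orwell: 5+11+25+28+10+20 = 99
… (46 more)
Orwell → Thorn → Ash → Alder → Pine → Easton → Orwell: 5+11+4+21+28+13 = 82  ← best
The minimum is 82.
One optimal route: Orwell → Thorn → Ash → Alder → Pine → Easton → Orwell (or its reverse).

82 km — the shortest possible round trip.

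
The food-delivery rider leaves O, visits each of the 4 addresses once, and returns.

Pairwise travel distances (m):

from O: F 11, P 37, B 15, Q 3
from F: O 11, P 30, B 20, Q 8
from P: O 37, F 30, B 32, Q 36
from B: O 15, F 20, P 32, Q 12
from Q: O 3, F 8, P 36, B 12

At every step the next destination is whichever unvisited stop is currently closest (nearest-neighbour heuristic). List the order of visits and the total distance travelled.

Nearest-neighbour total = 100 m; route O → Q → F → B → P → O.

From O: distances to unvisited — Q=3, F=11, B=15, P=37. Nearest is Q (3).
From Q: distances to unvisited — F=8, B=12, P=36. Nearest is F (8).
From F: distances to unvisited — B=20, P=30. Nearest is B (20).
From B: distances to unvisited — P=32. Nearest is P (32).
Return P→O: 37.
Total = 3 + 8 + 20 + 32 + 37 = 100.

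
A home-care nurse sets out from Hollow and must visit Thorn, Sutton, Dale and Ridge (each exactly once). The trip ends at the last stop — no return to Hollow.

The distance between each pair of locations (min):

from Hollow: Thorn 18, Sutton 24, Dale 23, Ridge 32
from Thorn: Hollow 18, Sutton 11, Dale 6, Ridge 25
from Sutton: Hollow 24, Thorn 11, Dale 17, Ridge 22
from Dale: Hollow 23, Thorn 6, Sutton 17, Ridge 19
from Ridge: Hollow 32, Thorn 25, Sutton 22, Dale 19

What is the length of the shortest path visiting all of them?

There are 4! = 24 possible orderings.
Hollow→Thorn→Sutton→Dale→Ridge: 18+11+17+19 = 65
Hollow→Thorn→Sutton→Ridge→Dale: 18+11+22+19 = 70
Hollow→Thorn→Dale→Sutton→Ridge: 18+6+17+22 = 63
Hollow→Thorn→Dale→Ridge→Sutton: 18+6+19+22 = 65
Hollow→Thorn→Ridge→Sutton→Dale: 18+25+22+17 = 82
Hollow→Thorn→Ridge→Dale→Sutton: 18+25+19+17 = 79
Hollow→Sutton→Thorn→Dale→Ridge: 24+11+6+19 = 60
Hollow→Sutton→Thorn→Ridge→Dale: 24+11+25+19 = 79
Hollow→Sutton→Dale→Thorn→Ridge: 24+17+6+25 = 72
Hollow→Sutton→Dale→Ridge→Thorn: 24+17+19+25 = 85
Hollow→Sutton→Ridge→Thorn→Dale: 24+22+25+6 = 77
Hollow→Sutton→Ridge→Dale→Thorn: 24+22+19+6 = 71
Hollow→Dale→Thorn→Sutton→Ridge: 23+6+11+22 = 62
Hollow→Dale→Thorn→Ridge→Sutton: 23+6+25+22 = 76
… (10 more)
The minimum is 60.
One shortest path: Hollow → Sutton → Thorn → Dale → Ridge.

Minimum one-way distance = 60 min.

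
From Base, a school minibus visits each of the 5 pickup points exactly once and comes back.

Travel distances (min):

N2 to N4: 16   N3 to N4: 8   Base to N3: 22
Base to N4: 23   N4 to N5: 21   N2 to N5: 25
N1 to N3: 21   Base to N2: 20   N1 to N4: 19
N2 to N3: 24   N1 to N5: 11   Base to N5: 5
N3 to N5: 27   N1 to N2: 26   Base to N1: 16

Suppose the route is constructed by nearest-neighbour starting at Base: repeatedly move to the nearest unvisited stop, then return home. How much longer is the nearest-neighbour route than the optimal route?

Excess over optimum: 6 min.

From Base: N5=5, N1=16, N2=20, N3=22, N4=23 → choose N5 (5).
From N5: N1=11, N4=21, N2=25, N3=27 → choose N1 (11).
From N1: N4=19, N3=21, N2=26 → choose N4 (19).
From N4: N3=8, N2=16 → choose N3 (8).
From N3: N2=24 → choose N2 (24).
NN route Base → N5 → N1 → N4 → N3 → N2 → Base costs 87.
Optimal: Base → N2 → N4 → N3 → N1 → N5 → Base costs 81 (by enumerating all 60 distinct tours).
Excess = 87 − 81 = 6.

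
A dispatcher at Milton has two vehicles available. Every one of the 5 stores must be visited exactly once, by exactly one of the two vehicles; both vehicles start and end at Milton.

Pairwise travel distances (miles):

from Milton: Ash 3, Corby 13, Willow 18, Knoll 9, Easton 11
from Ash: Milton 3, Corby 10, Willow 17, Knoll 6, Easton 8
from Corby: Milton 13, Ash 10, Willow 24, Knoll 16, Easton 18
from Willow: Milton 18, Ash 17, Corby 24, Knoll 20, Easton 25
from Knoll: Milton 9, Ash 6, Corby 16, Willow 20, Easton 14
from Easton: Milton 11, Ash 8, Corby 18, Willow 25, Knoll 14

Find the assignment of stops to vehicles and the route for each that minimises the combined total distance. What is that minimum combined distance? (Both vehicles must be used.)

There are 2^4 − 1 = 15 ways to divide the 5 stops into two non-empty groups. For each, the best each vehicle can do is its own shortest tour through its group:
  {Ash} + {Corby, Willow, Knoll, Easton}: 6 + 82 = 88
  {Corby} + {Ash, Willow, Knoll, Easton}: 26 + 63 = 89
  {Ash, Corby} + {Willow, Knoll, Easton}: 26 + 63 = 89
  {Willow} + {Ash, Corby, Knoll, Easton}: 36 + 54 = 90
  {Ash, Willow} + {Corby, Knoll, Easton}: 38 + 54 = 92
  {Corby, Willow} + {Ash, Knoll, Easton}: 55 + 34 = 89
  … (15 splits in total)
Best: vehicle 1 Milton → Ash → Milton = 6; vehicle 2 Milton → Corby → Willow → Knoll → Easton → Milton = 82; combined 88.

Minimum combined distance: 88 miles.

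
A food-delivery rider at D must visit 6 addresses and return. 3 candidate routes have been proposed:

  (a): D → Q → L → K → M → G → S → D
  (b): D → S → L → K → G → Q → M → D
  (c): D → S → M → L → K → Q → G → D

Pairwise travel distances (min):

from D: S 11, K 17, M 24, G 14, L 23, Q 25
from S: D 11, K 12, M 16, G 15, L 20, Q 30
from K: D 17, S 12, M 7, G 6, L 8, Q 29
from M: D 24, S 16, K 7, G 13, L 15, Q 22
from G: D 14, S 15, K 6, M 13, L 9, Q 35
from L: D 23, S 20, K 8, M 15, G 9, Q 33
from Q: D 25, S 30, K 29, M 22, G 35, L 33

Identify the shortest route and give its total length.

112 min — (a) is the shortest.

(a): 25 + 33 + 8 + 7 + 13 + 15 + 11 = 112
(b): 11 + 20 + 8 + 6 + 35 + 22 + 24 = 126
(c): 11 + 16 + 15 + 8 + 29 + 35 + 14 = 128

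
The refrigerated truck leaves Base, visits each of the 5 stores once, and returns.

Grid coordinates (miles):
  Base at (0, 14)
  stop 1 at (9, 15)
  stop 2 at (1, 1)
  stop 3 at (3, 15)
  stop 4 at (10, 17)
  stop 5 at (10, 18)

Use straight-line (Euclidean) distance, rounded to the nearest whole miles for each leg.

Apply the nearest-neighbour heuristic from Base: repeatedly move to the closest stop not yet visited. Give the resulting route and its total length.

Base → [stop 3:3 / stop 1:9 / stop 4:10 / stop 5:11 / stop 2:13] → stop 3 (3)
stop 3 → [stop 1:6 / stop 4:7 / stop 5:8 / stop 2:14] → stop 1 (6)
stop 1 → [stop 4:2 / stop 5:3 / stop 2:16] → stop 4 (2)
stop 4 → [stop 5:1 / stop 2:18] → stop 5 (1)
stop 5 → [stop 2:19] → stop 2 (19)
Return stop 2→Base: 13.
Total = 3 + 6 + 2 + 1 + 19 + 13 = 44.

Total distance 44 miles via the nearest-neighbour route Base → stop 3 → stop 1 → stop 4 → stop 5 → stop 2 → Base.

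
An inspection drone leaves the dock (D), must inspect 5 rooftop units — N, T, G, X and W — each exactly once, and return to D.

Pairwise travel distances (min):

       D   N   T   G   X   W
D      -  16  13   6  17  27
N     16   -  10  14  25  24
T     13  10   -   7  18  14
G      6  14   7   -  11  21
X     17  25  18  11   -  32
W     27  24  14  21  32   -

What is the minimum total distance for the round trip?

Shortest round trip = 89 min.

With 5 stops there are 5!/2 = 60 distinct round trips (a route and its reverse cost the same).
D-N-T-G-X-W-D: 16+10+7+11+32+27 = 103
D-N-T-G-W-X-D: 16+10+7+21+32+17 = 103
D-N-T-X-G-W-D: 16+10+18+11+21+27 = 103
D-N-T-X-W-G-D: 16+10+18+32+21+6 = 103
D-N-T-W-G-X-D: 16+10+14+21+11+17 = 89
D-N-T-W-X-G-D: 16+10+14+32+11+6 = 89
D-N-G-T-X-W-D: 16+14+7+18+32+27 = 114
D-N-G-T-W-X-D: 16+14+7+14+32+17 = 100
D-N-G-X-T-W-D: 16+14+11+18+14+27 = 100
D-N-G-X-W-T-D: 16+14+11+32+14+13 = 100
D-N-G-W-T-X-D: 16+14+21+14+18+17 = 100
D-N-G-W-X-T-D: 16+14+21+32+18+13 = 114
D-N-X-T-G-W-D: 16+25+18+7+21+27 = 114
D-N-X-T-W-G-D: 16+25+18+14+21+6 = 100
… (46 more)
The minimum is 89.
One optimal route: D → N → T → W → G → X → D (or its reverse).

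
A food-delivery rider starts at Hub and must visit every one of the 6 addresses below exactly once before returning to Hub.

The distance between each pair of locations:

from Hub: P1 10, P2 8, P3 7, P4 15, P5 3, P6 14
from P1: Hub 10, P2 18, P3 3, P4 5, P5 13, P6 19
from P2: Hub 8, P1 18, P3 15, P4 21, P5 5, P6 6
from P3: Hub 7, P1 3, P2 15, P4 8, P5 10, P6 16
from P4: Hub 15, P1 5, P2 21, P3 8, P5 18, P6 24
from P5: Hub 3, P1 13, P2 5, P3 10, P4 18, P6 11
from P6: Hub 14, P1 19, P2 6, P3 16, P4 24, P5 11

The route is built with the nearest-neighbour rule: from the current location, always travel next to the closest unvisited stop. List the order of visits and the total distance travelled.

53 along Hub → P5 → P2 → P6 → P3 → P1 → P4 → Hub.

Hub → [P5:3 / P3:7 / P2:8 / P1:10 / P6:14 / P4:15] → P5 (3)
P5 → [P2:5 / P3:10 / P6:11 / P1:13 / P4:18] → P2 (5)
P2 → [P6:6 / P3:15 / P1:18 / P4:21] → P6 (6)
P6 → [P3:16 / P1:19 / P4:24] → P3 (16)
P3 → [P1:3 / P4:8] → P1 (3)
P1 → [P4:5] → P4 (5)
Return P4→Hub: 15.
Total = 3 + 5 + 6 + 16 + 3 + 5 + 15 = 53.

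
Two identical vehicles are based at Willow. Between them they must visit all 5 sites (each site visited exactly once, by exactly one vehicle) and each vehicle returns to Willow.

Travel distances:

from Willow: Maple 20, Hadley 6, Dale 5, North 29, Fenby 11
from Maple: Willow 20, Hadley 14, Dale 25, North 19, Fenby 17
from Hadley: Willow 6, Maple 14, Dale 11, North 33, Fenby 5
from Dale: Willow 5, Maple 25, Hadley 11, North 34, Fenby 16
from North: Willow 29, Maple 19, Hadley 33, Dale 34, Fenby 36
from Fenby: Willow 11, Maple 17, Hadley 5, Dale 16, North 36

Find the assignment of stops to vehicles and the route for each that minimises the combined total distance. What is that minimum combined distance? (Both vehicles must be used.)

86 — the smallest possible combined total.

Try each way of splitting the stops between the two vehicles (each non-empty) and, for each split, find the best tour for each vehicle:
  {Maple} + {Hadley, Dale, North, Fenby}: 40 + 86 = 126
  {Hadley} + {Maple, Dale, North, Fenby}: 12 + 86 = 98
  {Maple, Hadley} + {Dale, North, Fenby}: 40 + 86 = 126
  {Dale} + {Maple, Hadley, North, Fenby}: 10 + 76 = 86
  {Maple, Dale} + {Hadley, North, Fenby}: 50 + 76 = 126
  {Hadley, Dale} + {Maple, North, Fenby}: 22 + 76 = 98
  … (15 splits in total)
Best: vehicle 1 Willow → Dale → Willow = 10; vehicle 2 Willow → Hadley → Fenby → Maple → North → Willow = 76; combined 86.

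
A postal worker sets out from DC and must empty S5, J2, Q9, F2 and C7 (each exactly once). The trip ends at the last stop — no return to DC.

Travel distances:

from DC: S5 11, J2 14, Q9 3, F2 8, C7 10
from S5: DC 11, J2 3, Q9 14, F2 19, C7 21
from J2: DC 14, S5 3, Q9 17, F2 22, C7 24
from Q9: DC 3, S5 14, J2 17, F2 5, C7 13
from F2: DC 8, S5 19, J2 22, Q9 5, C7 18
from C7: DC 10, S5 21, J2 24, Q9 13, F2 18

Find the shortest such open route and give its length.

There are 5! = 120 possible orderings.
DC → S5 → J2 → Q9 → F2 → C7: 11+3+17+5+18 = 54
DC → S5 → J2 → Q9 → C7 → F2: 11+3+17+13+18 = 62
DC → S5 → J2 → F2 → Q9 → C7: 11+3+22+5+13 = 54
DC → S5 → J2 → F2 → C7 → Q9: 11+3+22+18+13 = 67
DC → S5 → J2 → C7 → Q9 → F2: 11+3+24+13+5 = 56
DC → S5 → J2 → C7 → F2 → Q9: 11+3+24+18+5 = 61
DC → S5 → Q9 → J2 → F2 → C7: 11+14+17+22+18 = 82
DC → S5 → Q9 → J2 → C7 → F2: 11+14+17+24+18 = 84
DC → S5 → Q9 → F2 → J2 → C7: 11+14+5+22+24 = 76
DC → S5 → Q9 → F2 → C7 → J2: 11+14+5+18+24 = 72
DC → S5 → Q9 → C7 → J2 → F2: 11+14+13+24+22 = 84
DC → S5 → Q9 → C7 → F2 → J2: 11+14+13+18+22 = 78
DC → S5 → F2 → J2 → Q9 → C7: 11+19+22+17+13 = 82
DC → S5 → F2 → J2 → C7 → Q9: 11+19+22+24+13 = 89
… (106 more)
DC → Q9 → F2 → C7 → S5 → J2: 3+5+18+21+3 = 50  ← best
The minimum is 50.
One shortest path: DC → Q9 → F2 → C7 → S5 → J2.

Shortest open route: 50.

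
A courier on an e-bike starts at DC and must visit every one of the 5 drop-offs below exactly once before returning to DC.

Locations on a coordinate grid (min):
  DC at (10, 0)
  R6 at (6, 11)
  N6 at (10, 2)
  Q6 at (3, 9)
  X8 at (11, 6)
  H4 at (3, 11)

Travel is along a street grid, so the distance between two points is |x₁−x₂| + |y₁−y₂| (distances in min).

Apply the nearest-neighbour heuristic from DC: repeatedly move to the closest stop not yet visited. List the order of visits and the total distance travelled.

Nearest-neighbour total = 38 min; route DC → N6 → X8 → R6 → H4 → Q6 → DC.

DC → [N6:2 / X8:7 / R6:15 / Q6:16 / H4:18] → N6 (2)
N6 → [X8:5 / R6:13 / Q6:14 / H4:16] → X8 (5)
X8 → [R6:10 / Q6:11 / H4:13] → R6 (10)
R6 → [H4:3 / Q6:5] → H4 (3)
H4 → [Q6:2] → Q6 (2)
Return Q6→DC: 16.
Total = 2 + 5 + 10 + 3 + 2 + 16 = 38.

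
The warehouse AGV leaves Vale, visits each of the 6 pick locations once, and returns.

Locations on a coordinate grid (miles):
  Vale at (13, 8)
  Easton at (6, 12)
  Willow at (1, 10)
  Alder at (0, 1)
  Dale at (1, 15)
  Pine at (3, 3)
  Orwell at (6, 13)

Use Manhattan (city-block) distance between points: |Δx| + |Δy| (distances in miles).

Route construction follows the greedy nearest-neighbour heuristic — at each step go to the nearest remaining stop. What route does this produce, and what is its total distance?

Total distance 58 miles via the nearest-neighbour route Vale → Easton → Orwell → Dale → Willow → Pine → Alder → Vale.

At Vale the remaining stops are Easton 11, Orwell 12, Willow 14, Pine 15, Dale 19, Alder 20; go to Easton.
At Easton the remaining stops are Orwell 1, Willow 7, Dale 8, Pine 12, Alder 17; go to Orwell.
At Orwell the remaining stops are Dale 7, Willow 8, Pine 13, Alder 18; go to Dale.
At Dale the remaining stops are Willow 5, Pine 14, Alder 15; go to Willow.
At Willow the remaining stops are Pine 9, Alder 10; go to Pine.
At Pine the remaining stops are Alder 5; go to Alder.
Return Alder→Vale: 20.
Total = 11 + 1 + 7 + 5 + 9 + 5 + 20 = 58.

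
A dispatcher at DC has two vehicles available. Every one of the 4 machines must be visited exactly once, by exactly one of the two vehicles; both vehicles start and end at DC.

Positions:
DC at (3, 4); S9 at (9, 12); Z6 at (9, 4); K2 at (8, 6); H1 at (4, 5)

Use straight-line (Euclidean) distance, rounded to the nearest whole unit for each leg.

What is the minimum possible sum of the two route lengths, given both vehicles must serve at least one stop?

26 — the smallest possible combined total.

Try each way of splitting the stops between the two vehicles (each non-empty) and, for each split, find the best tour for each vehicle:
  {S9} + {Z6, K2, H1}: 20 + 13 = 33
  {Z6} + {S9, K2, H1}: 12 + 21 = 33
  {S9, Z6} + {K2, H1}: 24 + 10 = 34
  {K2} + {S9, Z6, H1}: 10 + 24 = 34
  {S9, K2} + {Z6, H1}: 21 + 12 = 33
  {Z6, K2} + {S9, H1}: 13 + 20 = 33
  … (7 splits in total)
  {S9, Z6, K2} + {H1}: 24 + 2 = 26  ← best
Best: vehicle 1 DC → S9 → K2 → Z6 → DC = 24; vehicle 2 DC → H1 → DC = 2; combined 26.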